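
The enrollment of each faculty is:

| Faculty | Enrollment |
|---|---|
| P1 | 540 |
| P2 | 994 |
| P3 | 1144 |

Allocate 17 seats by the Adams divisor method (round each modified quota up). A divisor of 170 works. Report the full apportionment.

P1=4, P2=6, P3=7

With modified divisor 170: modified quotas P1 3.176, P2 5.847, P3 6.729.
Rounding up: P1 4, P2 6, P3 7 (total 17).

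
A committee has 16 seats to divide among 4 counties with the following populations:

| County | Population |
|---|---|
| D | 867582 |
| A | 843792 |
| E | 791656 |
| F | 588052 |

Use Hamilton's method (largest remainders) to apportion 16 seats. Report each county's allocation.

The standard divisor is 3091082/16 ≈ 193192.625.
Standard quotas: D 4.4908, A 4.3676, E 4.0978, F 3.0439.
Lower quotas: D 4, A 4, E 4, F 3 (sum 15, leaving 1 seat).
Remainders in descending order: D 0.4908, A 0.3676, E 0.0978, F 0.0439.
The surplus seat goes to D.

D 5; A 4; E 4; F 3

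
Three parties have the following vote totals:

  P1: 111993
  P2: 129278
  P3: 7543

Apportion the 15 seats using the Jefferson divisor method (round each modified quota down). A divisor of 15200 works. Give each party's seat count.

P1 7, P2 8, P3 0

With modified divisor 15200: modified quotas P1 7.368, P2 8.505, P3 0.496.
Rounding down: P1 7, P2 8, P3 0 (total 15).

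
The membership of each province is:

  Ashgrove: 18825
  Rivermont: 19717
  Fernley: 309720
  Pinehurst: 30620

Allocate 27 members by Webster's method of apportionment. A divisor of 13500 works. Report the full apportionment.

Ashgrove 1, Rivermont 1, Fernley 23, Pinehurst 2

With modified divisor 13500: modified quotas Ashgrove 1.394, Rivermont 1.461, Fernley 22.942, Pinehurst 2.268.
Rounding to the nearest integer: Ashgrove 1, Rivermont 1, Fernley 23, Pinehurst 2 (total 27).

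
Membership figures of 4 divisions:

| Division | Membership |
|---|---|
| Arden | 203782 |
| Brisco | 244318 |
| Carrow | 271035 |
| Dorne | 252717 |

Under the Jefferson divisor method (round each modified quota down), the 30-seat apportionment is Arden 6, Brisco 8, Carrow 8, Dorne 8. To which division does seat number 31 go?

Carrow

Priority for the next seat is population ÷ (current seats + 1).
Priorities: Arden 29111.714, Brisco 27146.444, Carrow 30115.000, Dorne 28079.667.
Highest priority: Carrow.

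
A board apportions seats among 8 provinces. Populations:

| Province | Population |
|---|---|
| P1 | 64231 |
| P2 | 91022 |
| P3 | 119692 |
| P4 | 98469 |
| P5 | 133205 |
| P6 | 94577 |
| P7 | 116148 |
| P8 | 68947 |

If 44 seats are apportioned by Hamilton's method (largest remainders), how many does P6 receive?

The standard divisor is 786291/44 ≈ 17870.25.
Standard quotas: P1 3.5943, P2 5.0935, P3 6.6978, P4 5.5102, P5 7.4540, P6 5.2924, P7 6.4995, P8 3.8582.
Lower quotas: P1 3, P2 5, P3 6, P4 5, P5 7, P6 5, P7 6, P8 3 (sum 40, leaving 4 seats).
Remainders in descending order: P8 0.8582, P3 0.6978, P1 0.5943, P4 0.5102, P7 0.4995, P5 0.4540, P6 0.2924, P2 0.0935.
Largest remainders: P8, P3, P1, P4 receive the extra seats.
P6 receives 5.

5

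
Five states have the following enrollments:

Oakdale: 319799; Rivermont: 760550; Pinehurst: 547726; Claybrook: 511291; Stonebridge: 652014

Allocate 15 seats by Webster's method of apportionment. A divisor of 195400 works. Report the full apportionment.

Oakdale=2, Rivermont=4, Pinehurst=3, Claybrook=3, Stonebridge=3

With modified divisor 195400: modified quotas Oakdale 1.637, Rivermont 3.892, Pinehurst 2.803, Claybrook 2.617, Stonebridge 3.337.
Rounding to the nearest integer: Oakdale 2, Rivermont 4, Pinehurst 3, Claybrook 3, Stonebridge 3 (total 15).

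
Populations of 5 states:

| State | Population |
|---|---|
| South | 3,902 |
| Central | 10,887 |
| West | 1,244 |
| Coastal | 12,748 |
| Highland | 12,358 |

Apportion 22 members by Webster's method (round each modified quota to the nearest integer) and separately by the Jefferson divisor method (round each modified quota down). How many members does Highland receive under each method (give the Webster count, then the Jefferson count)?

6 and 7

Webster: South 2, Central 6, West 1, Coastal 7, Highland 6.
Jefferson: South 2, Central 6, West 0, Coastal 7, Highland 7.
Highland gets 6 under Webster and 7 under Jefferson.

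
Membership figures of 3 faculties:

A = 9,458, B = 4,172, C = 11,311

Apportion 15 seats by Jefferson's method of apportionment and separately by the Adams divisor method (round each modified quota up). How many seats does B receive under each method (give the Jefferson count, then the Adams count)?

2 and 3

Jefferson: A 6, B 2, C 7.
Adams: A 6, B 3, C 6.
B gets 2 under Jefferson and 3 under Adams.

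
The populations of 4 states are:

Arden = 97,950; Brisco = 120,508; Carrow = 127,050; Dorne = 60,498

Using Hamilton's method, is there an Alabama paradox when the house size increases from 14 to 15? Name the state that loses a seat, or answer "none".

none

At 14 seats: Arden 3, Brisco 4, Carrow 5, Dorne 2.
At 15 seats: Arden 4, Brisco 4, Carrow 5, Dorne 2.
No state's allocation decreased.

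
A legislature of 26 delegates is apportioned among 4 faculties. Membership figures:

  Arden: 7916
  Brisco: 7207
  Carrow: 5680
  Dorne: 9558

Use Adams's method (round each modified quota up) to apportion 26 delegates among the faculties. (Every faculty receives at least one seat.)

Standard divisor 30361/26 ≈ 1167.731; standard quotas: Arden 6.779, Brisco 6.172, Carrow 4.864, Dorne 8.185.
Rounding up gives 7, 7, 5, 9 = 28 seats, so the divisor must be adjusted.
With modified divisor 1300: modified quotas Arden 6.089, Brisco 5.544, Carrow 4.369, Dorne 7.352.
Rounding up: Arden 7, Brisco 6, Carrow 5, Dorne 8 (total 26).

Arden 7, Brisco 6, Carrow 5, Dorne 8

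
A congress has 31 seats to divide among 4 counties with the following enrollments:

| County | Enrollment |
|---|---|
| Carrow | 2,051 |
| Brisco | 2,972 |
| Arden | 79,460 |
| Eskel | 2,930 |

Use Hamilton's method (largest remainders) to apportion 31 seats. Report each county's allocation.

The standard divisor is 87413/31 ≈ 2819.774.
Standard quotas: Carrow 0.7274, Brisco 1.0540, Arden 28.1796, Eskel 1.0391.
Lower quotas: Carrow 0, Brisco 1, Arden 28, Eskel 1 (sum 30, leaving 1 seat).
Remainders in descending order: Carrow 0.7274, Arden 0.1796, Brisco 0.0540, Eskel 0.0391.
The surplus seat goes to Carrow.

Carrow 1, Brisco 1, Arden 28, Eskel 1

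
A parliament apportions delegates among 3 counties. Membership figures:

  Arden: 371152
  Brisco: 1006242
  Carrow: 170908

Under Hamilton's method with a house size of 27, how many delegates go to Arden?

Standard divisor: 1548302 ÷ 27 ≈ 57344.519.
Standard quotas: Arden 6.4723, Brisco 17.5473, Carrow 2.9804.
Lower quotas: Arden 6, Brisco 17, Carrow 2 (sum 25, leaving 2 seats).
Remainders in descending order: Carrow 0.9804, Brisco 0.5473, Arden 0.4723.
The surplus seats go to Carrow, Brisco.
Arden receives 6.

6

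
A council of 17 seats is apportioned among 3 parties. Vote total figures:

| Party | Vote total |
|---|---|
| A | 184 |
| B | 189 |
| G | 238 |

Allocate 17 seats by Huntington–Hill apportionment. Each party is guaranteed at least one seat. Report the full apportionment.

With divisor 36: modified quotas A 5.111, B 5.250, G 6.611.
Geometric-mean thresholds: A √(5·6)=5.477, B √(5·6)=5.477, G √(6·7)=6.481.
Each quota rounded against its threshold gives A 5, B 5, G 7 (total 17).

A=5, B=5, G=7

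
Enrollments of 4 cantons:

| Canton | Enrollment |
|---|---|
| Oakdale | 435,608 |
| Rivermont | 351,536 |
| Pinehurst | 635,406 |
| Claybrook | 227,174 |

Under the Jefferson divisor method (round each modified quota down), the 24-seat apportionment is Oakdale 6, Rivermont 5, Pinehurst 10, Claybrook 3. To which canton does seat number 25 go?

Oakdale

Priority for the next seat is population ÷ (current seats + 1).
Priorities: Oakdale 62229.714, Rivermont 58589.333, Pinehurst 57764.182, Claybrook 56793.500.
Highest priority: Oakdale.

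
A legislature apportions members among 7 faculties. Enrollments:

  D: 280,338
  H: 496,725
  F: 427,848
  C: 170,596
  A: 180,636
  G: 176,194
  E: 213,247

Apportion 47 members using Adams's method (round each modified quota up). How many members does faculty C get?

4

Standard divisor 1945584/47 ≈ 41395.404; standard quotas: D 6.772, H 12.000, F 10.336, C 4.121, A 4.364, G 4.256, E 5.151.
Rounding up gives 7, 12, 11, 5, 5, 5, 6 = 51 seats, so the divisor must be adjusted.
With modified divisor 44600: modified quotas D 6.286, H 11.137, F 9.593, C 3.825, A 4.050, G 3.951, E 4.781.
Rounding up: D 7, H 12, F 10, C 4, A 5, G 4, E 5 (total 47).
C receives 4.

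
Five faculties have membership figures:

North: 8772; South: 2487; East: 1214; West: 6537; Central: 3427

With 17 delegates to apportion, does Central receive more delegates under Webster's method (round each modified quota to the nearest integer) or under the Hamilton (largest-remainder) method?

Webster

Webster: North 6, South 2, East 1, West 5, Central 3.
Hamilton: North 7, South 2, East 1, West 5, Central 2.
Central gets 3 under Webster and 2 under Hamilton.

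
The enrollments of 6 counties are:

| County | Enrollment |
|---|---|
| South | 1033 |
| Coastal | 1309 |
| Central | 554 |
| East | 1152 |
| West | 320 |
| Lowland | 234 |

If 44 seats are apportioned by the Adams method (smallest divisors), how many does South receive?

10

Standard divisor 4602/44 ≈ 104.591; standard quotas: South 9.877, Coastal 12.515, Central 5.297, East 11.014, West 3.060, Lowland 2.237.
Rounding up gives 10, 13, 6, 12, 4, 3 = 48 seats, so the divisor must be adjusted.
With modified divisor 113: modified quotas South 9.142, Coastal 11.584, Central 4.903, East 10.195, West 2.832, Lowland 2.071.
Rounding up: South 10, Coastal 12, Central 5, East 11, West 3, Lowland 3 (total 44).
South receives 10.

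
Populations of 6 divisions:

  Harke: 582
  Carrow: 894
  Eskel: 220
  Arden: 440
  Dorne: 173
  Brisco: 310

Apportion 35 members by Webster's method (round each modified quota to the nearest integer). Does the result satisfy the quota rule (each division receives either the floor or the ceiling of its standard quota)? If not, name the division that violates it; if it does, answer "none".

none

Standard quotas: Harke 7.778, Carrow 11.947, Eskel 2.940, Arden 5.880, Dorne 2.312, Brisco 4.143.
Webster allocation: Harke 8, Carrow 12, Eskel 3, Arden 6, Dorne 2, Brisco 4.
Every allocation lies between the lower and upper quota.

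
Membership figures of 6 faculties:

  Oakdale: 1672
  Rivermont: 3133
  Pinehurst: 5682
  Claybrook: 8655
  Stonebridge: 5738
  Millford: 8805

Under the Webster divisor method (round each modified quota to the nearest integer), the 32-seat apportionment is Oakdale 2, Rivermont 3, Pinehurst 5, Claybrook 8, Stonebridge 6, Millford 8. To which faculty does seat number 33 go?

Millford

Priority for the next seat is population ÷ (current seats + 0.5).
Priorities: Oakdale 668.800, Rivermont 895.143, Pinehurst 1033.091, Claybrook 1018.235, Stonebridge 882.769, Millford 1035.882.
Highest priority: Millford.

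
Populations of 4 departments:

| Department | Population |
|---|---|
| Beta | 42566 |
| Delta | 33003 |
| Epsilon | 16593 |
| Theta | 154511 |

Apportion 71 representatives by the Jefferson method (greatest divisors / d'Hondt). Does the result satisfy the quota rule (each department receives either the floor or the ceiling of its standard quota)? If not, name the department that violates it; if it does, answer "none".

Theta

Standard quotas: Beta 12.252, Delta 9.499, Epsilon 4.776, Theta 44.473.
Jefferson allocation: Beta 12, Delta 9, Epsilon 4, Theta 46.
Theta has quota 44.473 (lower 44, upper 45) but receives 46 — outside the quota interval.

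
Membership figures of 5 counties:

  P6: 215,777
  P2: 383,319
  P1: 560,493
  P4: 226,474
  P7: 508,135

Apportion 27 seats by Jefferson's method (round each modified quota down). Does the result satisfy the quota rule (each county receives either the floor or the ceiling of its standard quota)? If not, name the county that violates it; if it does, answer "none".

none

Standard quotas: P6 3.076, P2 5.464, P1 7.989, P4 3.228, P7 7.243.
Jefferson allocation: P6 3, P2 6, P1 8, P4 3, P7 7.
Every allocation lies between the lower and upper quota.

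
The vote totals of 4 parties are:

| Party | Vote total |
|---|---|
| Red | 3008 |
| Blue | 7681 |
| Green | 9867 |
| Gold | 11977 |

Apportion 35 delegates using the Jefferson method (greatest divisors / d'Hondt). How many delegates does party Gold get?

13

Standard divisor 32533/35 ≈ 929.514; standard quotas: Red 3.236, Blue 8.263, Green 10.615, Gold 12.885.
Rounding down gives 3, 8, 10, 12 = 33 seats, so the divisor must be adjusted.
With modified divisor 880: modified quotas Red 3.418, Blue 8.728, Green 11.213, Gold 13.610.
Rounding down: Red 3, Blue 8, Green 11, Gold 13 (total 35).
Gold receives 13.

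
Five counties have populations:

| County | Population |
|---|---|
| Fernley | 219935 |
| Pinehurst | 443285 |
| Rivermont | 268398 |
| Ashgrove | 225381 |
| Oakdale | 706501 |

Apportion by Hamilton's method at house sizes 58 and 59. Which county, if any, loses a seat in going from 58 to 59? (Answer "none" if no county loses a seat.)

none

At 58 seats: Fernley 7, Pinehurst 14, Rivermont 8, Ashgrove 7, Oakdale 22.
At 59 seats: Fernley 7, Pinehurst 14, Rivermont 9, Ashgrove 7, Oakdale 22.
No county's allocation decreased.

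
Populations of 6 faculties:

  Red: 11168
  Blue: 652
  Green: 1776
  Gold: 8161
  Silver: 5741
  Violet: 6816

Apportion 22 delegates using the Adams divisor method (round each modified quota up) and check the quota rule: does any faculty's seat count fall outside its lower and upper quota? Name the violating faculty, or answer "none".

Standard quotas: Red 7.160, Blue 0.418, Green 1.139, Gold 5.232, Silver 3.681, Violet 4.370.
Adams allocation: Red 7, Blue 1, Green 1, Gold 5, Silver 4, Violet 4.
Every allocation lies between the lower and upper quota.

none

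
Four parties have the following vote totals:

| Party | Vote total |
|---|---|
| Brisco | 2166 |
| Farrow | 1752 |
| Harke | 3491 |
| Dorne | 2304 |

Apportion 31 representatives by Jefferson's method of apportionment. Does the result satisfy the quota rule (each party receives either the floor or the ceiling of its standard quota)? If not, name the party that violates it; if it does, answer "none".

Standard quotas: Brisco 6.913, Farrow 5.592, Harke 11.142, Dorne 7.353.
Jefferson allocation: Brisco 7, Farrow 6, Harke 11, Dorne 7.
Every allocation lies between the lower and upper quota.

none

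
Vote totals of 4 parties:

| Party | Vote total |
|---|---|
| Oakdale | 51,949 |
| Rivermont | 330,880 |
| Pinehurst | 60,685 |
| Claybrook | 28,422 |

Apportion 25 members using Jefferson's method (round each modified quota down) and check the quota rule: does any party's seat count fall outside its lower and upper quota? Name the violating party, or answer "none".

Standard quotas: Oakdale 2.752, Rivermont 17.528, Pinehurst 3.215, Claybrook 1.506.
Jefferson allocation: Oakdale 2, Rivermont 19, Pinehurst 3, Claybrook 1.
Rivermont has quota 17.528 (lower 17, upper 18) but receives 19 — outside the quota interval.

Rivermont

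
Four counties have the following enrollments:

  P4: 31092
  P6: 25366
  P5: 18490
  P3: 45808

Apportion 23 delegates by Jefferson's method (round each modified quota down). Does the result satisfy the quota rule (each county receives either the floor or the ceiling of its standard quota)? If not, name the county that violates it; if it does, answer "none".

none

Standard quotas: P4 5.922, P6 4.831, P5 3.522, P3 8.725.
Jefferson allocation: P4 6, P6 5, P5 3, P3 9.
Every allocation lies between the lower and upper quota.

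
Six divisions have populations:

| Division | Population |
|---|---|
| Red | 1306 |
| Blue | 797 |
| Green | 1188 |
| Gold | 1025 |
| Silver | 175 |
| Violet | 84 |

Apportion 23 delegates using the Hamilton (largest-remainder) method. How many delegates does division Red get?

7

Standard divisor: 4575 ÷ 23 ≈ 198.913.
Standard quotas: Red 6.566, Blue 4.007, Green 5.972, Gold 5.153, Silver 0.880, Violet 0.422.
Lower quotas: Red 6, Blue 4, Green 5, Gold 5, Silver 0, Violet 0 (sum 20, leaving 3 seats).
Remainders in descending order: Green 0.972, Silver 0.880, Red 0.566, Violet 0.422, Gold 0.153, Blue 0.007.
Largest remainders: Green, Silver, Red receive the extra seats.
Red receives 7.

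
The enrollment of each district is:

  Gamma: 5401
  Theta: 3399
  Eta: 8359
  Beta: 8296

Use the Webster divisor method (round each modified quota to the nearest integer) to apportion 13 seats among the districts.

Standard divisor 25455/13 ≈ 1958.077; standard quotas: Gamma 2.758, Theta 1.736, Eta 4.269, Beta 4.237.
Rounding to the nearest integer gives Gamma 3, Theta 2, Eta 4, Beta 4 — total 13, matching the house size, so no adjustment is needed.

Gamma 3, Theta 2, Eta 4, Beta 4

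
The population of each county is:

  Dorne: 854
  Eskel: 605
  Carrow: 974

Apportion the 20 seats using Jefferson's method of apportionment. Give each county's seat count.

Dorne: 7; Eskel: 5; Carrow: 8

Standard divisor 2433/20 ≈ 121.65; standard quotas: Dorne 7.020, Eskel 4.973, Carrow 8.007.
Rounding down gives 7, 4, 8 = 19 seats, so the divisor must be adjusted.
With modified divisor 110: modified quotas Dorne 7.764, Eskel 5.500, Carrow 8.855.
Rounding down: Dorne 7, Eskel 5, Carrow 8 (total 20).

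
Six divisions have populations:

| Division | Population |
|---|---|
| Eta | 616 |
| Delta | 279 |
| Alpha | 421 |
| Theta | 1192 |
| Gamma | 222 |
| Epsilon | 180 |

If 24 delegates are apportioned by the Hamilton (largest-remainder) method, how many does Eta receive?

Total 2910; standard divisor 2910/24 ≈ 121.25.
Standard quotas: Eta 5.080, Delta 2.301, Alpha 3.472, Theta 9.831, Gamma 1.831, Epsilon 1.485.
Lower quotas: Eta 5, Delta 2, Alpha 3, Theta 9, Gamma 1, Epsilon 1 (sum 21, leaving 3 seats).
Remainders in descending order: Theta 0.831, Gamma 0.831, Epsilon 0.485, Alpha 0.472, Delta 0.301, Eta 0.080.
Largest remainders: Theta, Gamma, Epsilon receive the extra seats.
Eta receives 5.

5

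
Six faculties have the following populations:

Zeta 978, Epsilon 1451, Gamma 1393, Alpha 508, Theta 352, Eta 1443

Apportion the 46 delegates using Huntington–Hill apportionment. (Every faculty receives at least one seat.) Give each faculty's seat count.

With divisor 135: modified quotas Zeta 7.244, Epsilon 10.748, Gamma 10.319, Alpha 3.763, Theta 2.607, Eta 10.689.
Geometric-mean thresholds: Zeta √(7·8)=7.483, Epsilon √(10·11)=10.488, Gamma √(10·11)=10.488, Alpha √(3·4)=3.464, Theta √(2·3)=2.449, Eta √(10·11)=10.488.
Each quota rounded against its threshold gives Zeta 7, Epsilon 11, Gamma 10, Alpha 4, Theta 3, Eta 11 (total 46).

Zeta 7; Epsilon 11; Gamma 10; Alpha 4; Theta 3; Eta 11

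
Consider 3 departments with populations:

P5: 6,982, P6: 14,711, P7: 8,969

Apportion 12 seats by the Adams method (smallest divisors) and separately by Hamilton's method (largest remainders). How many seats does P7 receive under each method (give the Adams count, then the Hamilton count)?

Adams: P5 3, P6 5, P7 4.
Hamilton: P5 3, P6 6, P7 3.
P7 gets 4 under Adams and 3 under Hamilton.

4 and 3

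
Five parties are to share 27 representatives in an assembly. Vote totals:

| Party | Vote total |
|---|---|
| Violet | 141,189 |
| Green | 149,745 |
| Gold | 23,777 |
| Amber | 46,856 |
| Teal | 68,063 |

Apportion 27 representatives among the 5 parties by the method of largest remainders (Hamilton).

Violet: 9; Green: 9; Gold: 2; Amber: 3; Teal: 4

Standard divisor: 429630 ÷ 27 ≈ 15912.222.
Standard quotas: Violet 8.8730, Green 9.4107, Gold 1.4943, Amber 2.9447, Teal 4.2774.
Lower quotas: Violet 8, Green 9, Gold 1, Amber 2, Teal 4 (sum 24, leaving 3 seats).
Remainders in descending order: Amber 0.9447, Violet 0.8730, Gold 0.4943, Green 0.4107, Teal 0.2774.
Largest remainders: Amber, Violet, Gold receive the extra seats.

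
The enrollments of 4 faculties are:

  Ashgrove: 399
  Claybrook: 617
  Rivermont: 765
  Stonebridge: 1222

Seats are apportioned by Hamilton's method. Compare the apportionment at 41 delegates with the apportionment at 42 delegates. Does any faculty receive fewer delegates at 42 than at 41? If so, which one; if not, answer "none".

At 41 seats: Ashgrove 6, Claybrook 8, Rivermont 10, Stonebridge 17.
At 42 seats: Ashgrove 5, Claybrook 9, Rivermont 11, Stonebridge 17.
Ashgrove drops from 6 to 5.

Ashgrove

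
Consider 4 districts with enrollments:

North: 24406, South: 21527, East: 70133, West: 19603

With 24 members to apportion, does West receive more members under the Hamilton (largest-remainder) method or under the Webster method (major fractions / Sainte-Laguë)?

Hamilton: North 4, South 4, East 12, West 4.
Webster: North 4, South 4, East 13, West 3.
West gets 4 under Hamilton and 3 under Webster.

Hamilton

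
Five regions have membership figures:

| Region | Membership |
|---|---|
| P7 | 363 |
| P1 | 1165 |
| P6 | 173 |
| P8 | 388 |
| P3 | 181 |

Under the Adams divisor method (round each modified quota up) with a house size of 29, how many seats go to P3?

3

Standard divisor 2270/29 ≈ 78.276; standard quotas: P7 4.637, P1 14.883, P6 2.210, P8 4.957, P3 2.312.
Rounding up gives 5, 15, 3, 5, 3 = 31 seats, so the divisor must be adjusted.
With modified divisor 88: modified quotas P7 4.125, P1 13.239, P6 1.966, P8 4.409, P3 2.057.
Rounding up: P7 5, P1 14, P6 2, P8 5, P3 3 (total 29).
P3 receives 3.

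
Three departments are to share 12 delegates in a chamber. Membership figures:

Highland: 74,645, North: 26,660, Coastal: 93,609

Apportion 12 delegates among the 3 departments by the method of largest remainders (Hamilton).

Highland: 4; North: 2; Coastal: 6

The standard divisor is 194914/12 ≈ 16242.833.
Standard quotas: Highland 4.5956, North 1.6413, Coastal 5.7631.
Lower quotas: Highland 4, North 1, Coastal 5 (sum 10, leaving 2 seats).
Remainders in descending order: Coastal 0.7631, North 0.6413, Highland 0.5956.
Largest remainders: Coastal, North receive the extra seats.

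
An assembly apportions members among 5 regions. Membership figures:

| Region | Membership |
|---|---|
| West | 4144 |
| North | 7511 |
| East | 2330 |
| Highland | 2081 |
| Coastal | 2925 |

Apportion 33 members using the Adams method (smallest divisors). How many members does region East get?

4

Standard divisor 18991/33 ≈ 575.485; standard quotas: West 7.201, North 13.052, East 4.049, Highland 3.616, Coastal 5.083.
Rounding up gives 8, 14, 5, 4, 6 = 37 seats, so the divisor must be adjusted.
With modified divisor 600: modified quotas West 6.907, North 12.518, East 3.883, Highland 3.468, Coastal 4.875.
Rounding up: West 7, North 13, East 4, Highland 4, Coastal 5 (total 33).
East receives 4.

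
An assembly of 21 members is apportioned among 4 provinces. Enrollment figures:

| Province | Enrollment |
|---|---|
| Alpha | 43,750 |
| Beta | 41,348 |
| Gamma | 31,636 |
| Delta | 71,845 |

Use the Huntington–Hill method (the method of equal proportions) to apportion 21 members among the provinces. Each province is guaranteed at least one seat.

Alpha: 5, Beta: 5, Gamma: 3, Delta: 8

With divisor 9189: modified quotas Alpha 4.761, Beta 4.500, Gamma 3.443, Delta 7.819.
Geometric-mean thresholds: Alpha √(4·5)=4.472, Beta √(4·5)=4.472, Gamma √(3·4)=3.464, Delta √(7·8)=7.483.
Each quota rounded against its threshold gives Alpha 5, Beta 5, Gamma 3, Delta 8 (total 21).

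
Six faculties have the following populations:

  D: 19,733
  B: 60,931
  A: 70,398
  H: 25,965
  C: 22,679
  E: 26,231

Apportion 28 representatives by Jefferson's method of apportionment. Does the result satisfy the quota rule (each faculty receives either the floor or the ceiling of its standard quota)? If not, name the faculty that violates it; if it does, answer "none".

Standard quotas: D 2.445, B 7.551, A 8.724, H 3.218, C 2.811, E 3.251.
Jefferson allocation: D 2, B 8, A 9, H 3, C 3, E 3.
Every allocation lies between the lower and upper quota.

none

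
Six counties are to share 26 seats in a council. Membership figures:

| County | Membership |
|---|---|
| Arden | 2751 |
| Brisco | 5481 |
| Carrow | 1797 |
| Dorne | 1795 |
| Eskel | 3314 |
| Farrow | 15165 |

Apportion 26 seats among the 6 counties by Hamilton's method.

Arden 2, Brisco 5, Carrow 2, Dorne 1, Eskel 3, Farrow 13

The standard divisor is 30303/26 ≈ 1165.5.
Standard quotas: Arden 2.3604, Brisco 4.7027, Carrow 1.5418, Dorne 1.5401, Eskel 2.8434, Farrow 13.0116.
Lower quotas: Arden 2, Brisco 4, Carrow 1, Dorne 1, Eskel 2, Farrow 13 (sum 23, leaving 3 seats).
Remainders in descending order: Eskel 0.8434, Brisco 0.7027, Carrow 0.5418, Dorne 0.5401, Arden 0.3604, Farrow 0.0116.
Largest remainders: Eskel, Brisco, Carrow receive the extra seats.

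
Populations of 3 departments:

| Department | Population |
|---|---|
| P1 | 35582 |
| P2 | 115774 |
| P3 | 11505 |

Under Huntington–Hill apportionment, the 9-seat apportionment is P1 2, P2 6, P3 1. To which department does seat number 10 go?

Priority for the next seat is population ÷ (√(s·(s+1))).
Priorities: P1 14526.291, P2 17864.316, P3 8135.264.
Highest priority: P2.

P2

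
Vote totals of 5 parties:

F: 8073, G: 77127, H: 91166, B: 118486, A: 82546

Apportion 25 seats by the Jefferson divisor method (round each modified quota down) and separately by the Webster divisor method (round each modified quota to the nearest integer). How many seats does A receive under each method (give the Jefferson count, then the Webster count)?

Jefferson: F 0, G 5, H 6, B 8, A 6.
Webster: F 1, G 5, H 6, B 8, A 5.
A gets 6 under Jefferson and 5 under Webster.

6 and 5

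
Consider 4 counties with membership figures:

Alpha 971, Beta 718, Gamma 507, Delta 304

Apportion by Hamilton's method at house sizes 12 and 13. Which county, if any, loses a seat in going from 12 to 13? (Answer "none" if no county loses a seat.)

Delta

At 12 seats: Alpha 5, Beta 3, Gamma 2, Delta 2.
At 13 seats: Alpha 5, Beta 4, Gamma 3, Delta 1.
Delta drops from 2 to 1.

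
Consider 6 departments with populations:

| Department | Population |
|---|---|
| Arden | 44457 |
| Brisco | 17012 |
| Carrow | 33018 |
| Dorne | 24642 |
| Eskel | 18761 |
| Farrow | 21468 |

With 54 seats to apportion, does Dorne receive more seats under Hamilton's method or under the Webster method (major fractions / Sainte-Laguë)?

Hamilton: Arden 15, Brisco 6, Carrow 11, Dorne 8, Eskel 7, Farrow 7.
Webster: Arden 15, Brisco 6, Carrow 11, Dorne 9, Eskel 6, Farrow 7.
Dorne gets 8 under Hamilton and 9 under Webster.

Webster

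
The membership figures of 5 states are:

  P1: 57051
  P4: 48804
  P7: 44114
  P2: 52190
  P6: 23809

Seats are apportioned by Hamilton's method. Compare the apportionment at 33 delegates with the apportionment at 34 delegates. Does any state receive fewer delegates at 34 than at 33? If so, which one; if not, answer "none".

P6

At 33 seats: P1 8, P4 7, P7 6, P2 8, P6 4.
At 34 seats: P1 9, P4 7, P7 7, P2 8, P6 3.
P6 drops from 4 to 3.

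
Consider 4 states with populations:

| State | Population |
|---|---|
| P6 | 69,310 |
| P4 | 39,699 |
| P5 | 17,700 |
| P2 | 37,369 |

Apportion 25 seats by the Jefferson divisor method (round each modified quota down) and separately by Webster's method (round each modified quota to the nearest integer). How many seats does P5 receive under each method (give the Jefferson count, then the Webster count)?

Jefferson: P6 11, P4 6, P5 2, P2 6.
Webster: P6 10, P4 6, P5 3, P2 6.
P5 gets 2 under Jefferson and 3 under Webster.

2 and 3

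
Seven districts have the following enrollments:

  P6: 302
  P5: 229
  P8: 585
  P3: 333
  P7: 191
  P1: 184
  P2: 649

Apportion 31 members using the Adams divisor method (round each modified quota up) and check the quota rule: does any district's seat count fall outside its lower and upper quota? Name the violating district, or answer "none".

none

Standard quotas: P6 3.786, P5 2.871, P8 7.333, P3 4.174, P7 2.394, P1 2.307, P2 8.135.
Adams allocation: P6 4, P5 3, P8 7, P3 4, P7 3, P1 2, P2 8.
Every allocation lies between the lower and upper quota.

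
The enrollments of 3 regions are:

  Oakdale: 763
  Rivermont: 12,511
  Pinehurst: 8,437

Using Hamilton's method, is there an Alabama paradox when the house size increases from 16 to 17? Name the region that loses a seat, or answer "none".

Oakdale

At 16 seats: Oakdale 1, Rivermont 9, Pinehurst 6.
At 17 seats: Oakdale 0, Rivermont 10, Pinehurst 7.
Oakdale drops from 1 to 0.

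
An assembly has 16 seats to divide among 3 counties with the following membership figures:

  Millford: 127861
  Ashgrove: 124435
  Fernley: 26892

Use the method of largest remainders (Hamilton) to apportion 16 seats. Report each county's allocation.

Millford: 7, Ashgrove: 7, Fernley: 2

Total 279188; standard divisor 279188/16 ≈ 17449.25.
Standard quotas: Millford 7.3276, Ashgrove 7.1313, Fernley 1.5412.
Lower quotas: Millford 7, Ashgrove 7, Fernley 1 (sum 15, leaving 1 seat).
Remainders in descending order: Fernley 0.5412, Millford 0.3276, Ashgrove 0.1313.
Largest remainder: Fernley receives the extra seat.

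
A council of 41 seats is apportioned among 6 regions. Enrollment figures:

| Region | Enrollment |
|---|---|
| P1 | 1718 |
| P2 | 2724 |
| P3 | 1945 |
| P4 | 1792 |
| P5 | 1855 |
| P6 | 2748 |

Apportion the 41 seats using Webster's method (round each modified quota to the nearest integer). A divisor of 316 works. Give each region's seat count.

P1: 5, P2: 9, P3: 6, P4: 6, P5: 6, P6: 9

With modified divisor 316: modified quotas P1 5.437, P2 8.620, P3 6.155, P4 5.671, P5 5.870, P6 8.696.
Rounding to the nearest integer: P1 5, P2 9, P3 6, P4 6, P5 6, P6 9 (total 41).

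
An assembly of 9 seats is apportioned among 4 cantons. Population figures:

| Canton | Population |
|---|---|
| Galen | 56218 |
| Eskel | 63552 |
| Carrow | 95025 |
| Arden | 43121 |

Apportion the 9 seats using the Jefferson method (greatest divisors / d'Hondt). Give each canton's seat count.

Galen 2, Eskel 2, Carrow 4, Arden 1

Standard divisor 257916/9 ≈ 28657.333; standard quotas: Galen 1.962, Eskel 2.218, Carrow 3.316, Arden 1.505.
Rounding down gives 1, 2, 3, 1 = 7 seats, so the divisor must be adjusted.
With modified divisor 22700: modified quotas Galen 2.477, Eskel 2.800, Carrow 4.186, Arden 1.900.
Rounding down: Galen 2, Eskel 2, Carrow 4, Arden 1 (total 9).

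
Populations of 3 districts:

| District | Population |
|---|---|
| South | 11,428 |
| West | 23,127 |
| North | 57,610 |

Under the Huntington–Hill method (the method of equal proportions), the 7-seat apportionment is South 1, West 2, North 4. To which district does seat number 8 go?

North

Priority for the next seat is population ÷ (√(s·(s+1))).
Priorities: South 8080.816, West 9441.558, North 12881.988.
Highest priority: North.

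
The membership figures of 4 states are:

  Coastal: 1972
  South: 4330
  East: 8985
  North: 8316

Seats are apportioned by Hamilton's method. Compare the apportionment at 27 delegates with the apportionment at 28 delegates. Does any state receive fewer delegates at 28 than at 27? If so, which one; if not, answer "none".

none

At 27 seats: Coastal 2, South 5, East 10, North 10.
At 28 seats: Coastal 2, South 5, East 11, North 10.
No state's allocation decreased.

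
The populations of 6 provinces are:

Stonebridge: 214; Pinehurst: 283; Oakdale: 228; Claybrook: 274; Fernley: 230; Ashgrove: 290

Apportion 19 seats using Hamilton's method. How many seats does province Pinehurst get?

Standard divisor: 1519 ÷ 19 ≈ 79.947.
Standard quotas: Stonebridge 2.677, Pinehurst 3.540, Oakdale 2.852, Claybrook 3.427, Fernley 2.877, Ashgrove 3.627.
Lower quotas: Stonebridge 2, Pinehurst 3, Oakdale 2, Claybrook 3, Fernley 2, Ashgrove 3 (sum 15, leaving 4 seats).
Remainders in descending order: Fernley 0.877, Oakdale 0.852, Stonebridge 0.677, Ashgrove 0.627, Pinehurst 0.540, Claybrook 0.427.
Largest remainders: Fernley, Oakdale, Stonebridge, Ashgrove receive the extra seats.
Pinehurst receives 3.

3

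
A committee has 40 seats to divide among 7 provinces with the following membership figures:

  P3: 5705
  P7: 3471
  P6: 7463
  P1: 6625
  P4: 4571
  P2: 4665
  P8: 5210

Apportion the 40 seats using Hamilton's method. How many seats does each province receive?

P3: 6, P7: 4, P6: 8, P1: 7, P4: 5, P2: 5, P8: 5

Total 37710; standard divisor 37710/40 ≈ 942.75.
Standard quotas: P3 6.0514, P7 3.6818, P6 7.9162, P1 7.0273, P4 4.8486, P2 4.9483, P8 5.5264.
Lower quotas: P3 6, P7 3, P6 7, P1 7, P4 4, P2 4, P8 5 (sum 36, leaving 4 seats).
Remainders in descending order: P2 0.9483, P6 0.9162, P4 0.8486, P7 0.6818, P8 0.5264, P3 0.0514, P1 0.0273.
The surplus seats go to P2, P6, P4, P7.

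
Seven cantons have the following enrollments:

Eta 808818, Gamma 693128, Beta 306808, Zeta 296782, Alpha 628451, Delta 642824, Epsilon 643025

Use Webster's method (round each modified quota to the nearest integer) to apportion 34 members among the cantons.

Eta: 7, Gamma: 6, Beta: 3, Zeta: 3, Alpha: 5, Delta: 5, Epsilon: 5

Standard divisor 4019836/34 ≈ 118230.471; standard quotas: Eta 6.841, Gamma 5.863, Beta 2.595, Zeta 2.510, Alpha 5.315, Delta 5.437, Epsilon 5.439.
Rounding to the nearest integer gives Eta 7, Gamma 6, Beta 3, Zeta 3, Alpha 5, Delta 5, Epsilon 5 — total 34, matching the house size, so no adjustment is needed.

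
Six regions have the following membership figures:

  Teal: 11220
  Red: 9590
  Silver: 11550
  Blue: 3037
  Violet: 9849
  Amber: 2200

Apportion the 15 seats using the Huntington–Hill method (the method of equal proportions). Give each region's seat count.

With divisor 3287: modified quotas Teal 3.413, Red 2.918, Silver 3.514, Blue 0.924, Violet 2.996, Amber 0.669.
Geometric-mean thresholds: Teal √(3·4)=3.464, Red √(2·3)=2.449, Silver √(3·4)=3.464, Blue (min 1), Violet √(2·3)=2.449, Amber (min 1).
Each quota rounded against its threshold gives Teal 3, Red 3, Silver 4, Blue 1, Violet 3, Amber 1 (total 15).

Teal 3; Red 3; Silver 4; Blue 1; Violet 3; Amber 1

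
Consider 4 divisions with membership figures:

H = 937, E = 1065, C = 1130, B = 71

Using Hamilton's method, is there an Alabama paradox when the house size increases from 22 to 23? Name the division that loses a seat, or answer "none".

B

At 22 seats: H 6, E 7, C 8, B 1.
At 23 seats: H 7, E 8, C 8, B 0.
B drops from 1 to 0.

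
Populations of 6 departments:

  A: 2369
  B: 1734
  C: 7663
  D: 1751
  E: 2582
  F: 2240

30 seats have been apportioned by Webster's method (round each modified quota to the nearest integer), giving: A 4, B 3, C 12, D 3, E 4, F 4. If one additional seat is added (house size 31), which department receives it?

C

Priority for the next seat is population ÷ (current seats + 0.5).
Priorities: A 526.444, B 495.429, C 613.040, D 500.286, E 573.778, F 497.778.
Highest priority: C.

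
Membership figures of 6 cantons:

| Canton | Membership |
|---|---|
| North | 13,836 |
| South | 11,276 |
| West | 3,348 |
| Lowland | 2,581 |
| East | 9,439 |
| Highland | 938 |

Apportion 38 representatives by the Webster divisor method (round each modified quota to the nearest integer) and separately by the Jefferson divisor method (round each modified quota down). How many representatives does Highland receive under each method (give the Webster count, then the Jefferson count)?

Webster: North 13, South 10, West 3, Lowland 2, East 9, Highland 1.
Jefferson: North 13, South 11, West 3, Lowland 2, East 9, Highland 0.
Highland gets 1 under Webster and 0 under Jefferson.

1 and 0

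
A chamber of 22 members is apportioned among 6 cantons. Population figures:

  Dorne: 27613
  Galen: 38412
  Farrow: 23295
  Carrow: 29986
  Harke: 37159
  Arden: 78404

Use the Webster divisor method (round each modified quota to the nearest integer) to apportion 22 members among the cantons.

Standard divisor 234869/22 ≈ 10675.864; standard quotas: Dorne 2.586, Galen 3.598, Farrow 2.182, Carrow 2.809, Harke 3.481, Arden 7.344.
Rounding to the nearest integer gives Dorne 3, Galen 4, Farrow 2, Carrow 3, Harke 3, Arden 7 — total 22, matching the house size, so no adjustment is needed.

Dorne: 3, Galen: 4, Farrow: 2, Carrow: 3, Harke: 3, Arden: 7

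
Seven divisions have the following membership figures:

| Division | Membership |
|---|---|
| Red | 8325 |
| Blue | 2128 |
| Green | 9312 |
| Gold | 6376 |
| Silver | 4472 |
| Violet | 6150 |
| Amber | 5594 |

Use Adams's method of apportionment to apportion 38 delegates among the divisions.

Standard divisor 42357/38 ≈ 1114.658; standard quotas: Red 7.469, Blue 1.909, Green 8.354, Gold 5.720, Silver 4.012, Violet 5.517, Amber 5.019.
Rounding up gives 8, 2, 9, 6, 5, 6, 6 = 42 seats, so the divisor must be adjusted.
With modified divisor 1200: modified quotas Red 6.938, Blue 1.773, Green 7.760, Gold 5.313, Silver 3.727, Violet 5.125, Amber 4.662.
Rounding up: Red 7, Blue 2, Green 8, Gold 6, Silver 4, Violet 6, Amber 5 (total 38).

Red 7; Blue 2; Green 8; Gold 6; Silver 4; Violet 6; Amber 5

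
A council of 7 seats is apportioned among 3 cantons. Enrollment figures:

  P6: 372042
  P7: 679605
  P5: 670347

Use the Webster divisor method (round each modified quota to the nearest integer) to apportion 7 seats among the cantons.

Standard divisor 1721994/7 ≈ 245999.143; standard quotas: P6 1.512, P7 2.763, P5 2.725.
Rounding to the nearest integer gives 2, 3, 3 = 8 seats, so the divisor must be adjusted.
With modified divisor 258100: modified quotas P6 1.441, P7 2.633, P5 2.597.
Rounding to the nearest integer: P6 1, P7 3, P5 3 (total 7).

P6 1, P7 3, P5 3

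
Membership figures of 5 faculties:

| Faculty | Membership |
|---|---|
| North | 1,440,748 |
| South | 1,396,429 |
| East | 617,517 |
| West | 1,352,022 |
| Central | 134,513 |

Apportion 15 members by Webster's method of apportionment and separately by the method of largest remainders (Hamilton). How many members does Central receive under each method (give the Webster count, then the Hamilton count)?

0 and 1

Webster: North 5, South 4, East 2, West 4, Central 0.
Hamilton: North 4, South 4, East 2, West 4, Central 1.
Central gets 0 under Webster and 1 under Hamilton.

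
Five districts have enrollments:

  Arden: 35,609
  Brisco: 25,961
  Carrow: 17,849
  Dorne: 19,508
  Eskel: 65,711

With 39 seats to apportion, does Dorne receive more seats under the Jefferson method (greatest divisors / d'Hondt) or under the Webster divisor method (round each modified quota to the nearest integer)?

Jefferson: Arden 9, Brisco 6, Carrow 4, Dorne 4, Eskel 16.
Webster: Arden 8, Brisco 6, Carrow 4, Dorne 5, Eskel 16.
Dorne gets 4 under Jefferson and 5 under Webster.

Webster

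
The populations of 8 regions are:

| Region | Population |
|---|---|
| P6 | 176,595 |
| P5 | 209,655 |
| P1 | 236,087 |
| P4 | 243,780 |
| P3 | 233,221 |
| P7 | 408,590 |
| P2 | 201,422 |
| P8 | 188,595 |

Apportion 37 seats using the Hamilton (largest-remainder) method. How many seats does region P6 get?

3

Standard divisor: 1897945 ÷ 37 ≈ 51295.811.
Standard quotas: P6 3.4427, P5 4.0872, P1 4.6025, P4 4.7524, P3 4.5466, P7 7.9654, P2 3.9267, P8 3.6766.
Lower quotas: P6 3, P5 4, P1 4, P4 4, P3 4, P7 7, P2 3, P8 3 (sum 32, leaving 5 seats).
Remainders in descending order: P7 0.9654, P2 0.9267, P4 0.7524, P8 0.6766, P1 0.6025, P3 0.5466, P6 0.4427, P5 0.0872.
Largest remainders: P7, P2, P4, P8, P1 receive the extra seats.
P6 receives 3.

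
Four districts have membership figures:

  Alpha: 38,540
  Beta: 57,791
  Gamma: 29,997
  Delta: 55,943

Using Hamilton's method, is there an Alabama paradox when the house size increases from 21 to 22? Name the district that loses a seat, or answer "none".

At 21 seats: Alpha 4, Beta 7, Gamma 4, Delta 6.
At 22 seats: Alpha 5, Beta 7, Gamma 3, Delta 7.
Gamma drops from 4 to 3.

Gamma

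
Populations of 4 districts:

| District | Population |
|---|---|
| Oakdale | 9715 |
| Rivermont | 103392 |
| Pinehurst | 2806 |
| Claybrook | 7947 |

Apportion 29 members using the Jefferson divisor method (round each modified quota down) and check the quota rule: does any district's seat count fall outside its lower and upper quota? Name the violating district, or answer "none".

Rivermont

Standard quotas: Oakdale 2.275, Rivermont 24.208, Pinehurst 0.657, Claybrook 1.861.
Jefferson allocation: Oakdale 2, Rivermont 26, Pinehurst 0, Claybrook 1.
Rivermont has quota 24.208 (lower 24, upper 25) but receives 26 — outside the quota interval.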